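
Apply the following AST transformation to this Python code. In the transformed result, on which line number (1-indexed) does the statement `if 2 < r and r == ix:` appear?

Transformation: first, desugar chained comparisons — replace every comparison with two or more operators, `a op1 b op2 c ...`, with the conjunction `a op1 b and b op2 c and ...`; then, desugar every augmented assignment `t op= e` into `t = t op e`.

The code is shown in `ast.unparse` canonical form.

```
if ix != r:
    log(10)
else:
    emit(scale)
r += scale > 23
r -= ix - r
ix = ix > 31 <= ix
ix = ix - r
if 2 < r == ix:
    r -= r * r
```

Transformed code:
if ix != r:
    log(10)
else:
    emit(scale)
r = r + (scale > 23)
r = r - (ix - r)
ix = ix > 31 and 31 <= ix
ix = ix - r
if 2 < r and r == ix:
    r = r - r * r

9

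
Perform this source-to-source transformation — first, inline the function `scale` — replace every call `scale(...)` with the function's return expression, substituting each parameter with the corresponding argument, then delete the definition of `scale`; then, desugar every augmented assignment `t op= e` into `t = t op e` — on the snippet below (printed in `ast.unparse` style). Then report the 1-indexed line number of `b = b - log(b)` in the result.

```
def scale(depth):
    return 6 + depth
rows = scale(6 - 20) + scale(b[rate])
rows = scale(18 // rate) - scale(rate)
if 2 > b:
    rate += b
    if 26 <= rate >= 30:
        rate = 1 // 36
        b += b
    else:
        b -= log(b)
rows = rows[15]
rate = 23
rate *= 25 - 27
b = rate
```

Transformed code:
rows = 6 + (6 - 20) + (6 + b[rate])
rows = 6 + 18 // rate - (6 + rate)
if 2 > b:
    rate = rate + b
    if 26 <= rate >= 30:
        rate = 1 // 36
        b = b + b
    else:
        b = b - log(b)
rows = rows[15]
rate = 23
rate = rate * (25 - 27)
b = rate

9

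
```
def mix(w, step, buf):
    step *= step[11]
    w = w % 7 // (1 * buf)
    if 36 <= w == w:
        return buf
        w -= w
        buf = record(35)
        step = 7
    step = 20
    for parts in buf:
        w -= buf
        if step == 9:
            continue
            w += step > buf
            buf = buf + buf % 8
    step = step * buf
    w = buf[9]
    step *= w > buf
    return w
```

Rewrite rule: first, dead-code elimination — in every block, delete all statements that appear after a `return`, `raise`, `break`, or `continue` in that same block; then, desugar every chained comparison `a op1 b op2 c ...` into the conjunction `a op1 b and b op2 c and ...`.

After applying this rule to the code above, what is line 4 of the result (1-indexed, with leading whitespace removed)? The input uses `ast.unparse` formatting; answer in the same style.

if 36 <= w and w == w:

Transformed code:
def mix(w, step, buf):
    step *= step[11]
    w = w % 7 // (1 * buf)
    if 36 <= w and w == w:
        return buf
    step = 20
    for parts in buf:
        w -= buf
        if step == 9:
            continue
    step = step * buf
    w = buf[9]
    step *= w > buf
    return w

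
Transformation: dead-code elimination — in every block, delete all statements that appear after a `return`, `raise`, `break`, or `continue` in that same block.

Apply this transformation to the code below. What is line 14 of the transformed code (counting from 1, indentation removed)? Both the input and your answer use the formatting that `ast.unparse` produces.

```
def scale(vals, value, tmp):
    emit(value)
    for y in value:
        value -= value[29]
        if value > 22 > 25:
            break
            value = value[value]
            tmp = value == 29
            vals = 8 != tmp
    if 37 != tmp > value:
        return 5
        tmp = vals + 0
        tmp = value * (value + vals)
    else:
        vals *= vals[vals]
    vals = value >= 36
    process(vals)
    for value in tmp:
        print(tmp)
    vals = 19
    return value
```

print(tmp)

Transformed code:
def scale(vals, value, tmp):
    emit(value)
    for y in value:
        value -= value[29]
        if value > 22 > 25:
            break
    if 37 != tmp > value:
        return 5
    else:
        vals *= vals[vals]
    vals = value >= 36
    process(vals)
    for value in tmp:
        print(tmp)
    vals = 19
    return value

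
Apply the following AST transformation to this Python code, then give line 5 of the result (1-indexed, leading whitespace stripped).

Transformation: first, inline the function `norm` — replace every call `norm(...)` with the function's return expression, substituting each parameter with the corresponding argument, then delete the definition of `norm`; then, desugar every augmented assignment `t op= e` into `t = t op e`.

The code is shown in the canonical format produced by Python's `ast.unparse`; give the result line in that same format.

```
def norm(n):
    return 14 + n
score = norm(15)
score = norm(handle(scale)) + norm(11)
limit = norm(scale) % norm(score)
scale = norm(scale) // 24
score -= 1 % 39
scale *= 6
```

score = score - 1 % 39

Transformed code:
score = 14 + 15
score = 14 + handle(scale) + (14 + 11)
limit = (14 + scale) % (14 + score)
scale = (14 + scale) // 24
score = score - 1 % 39
scale = scale * 6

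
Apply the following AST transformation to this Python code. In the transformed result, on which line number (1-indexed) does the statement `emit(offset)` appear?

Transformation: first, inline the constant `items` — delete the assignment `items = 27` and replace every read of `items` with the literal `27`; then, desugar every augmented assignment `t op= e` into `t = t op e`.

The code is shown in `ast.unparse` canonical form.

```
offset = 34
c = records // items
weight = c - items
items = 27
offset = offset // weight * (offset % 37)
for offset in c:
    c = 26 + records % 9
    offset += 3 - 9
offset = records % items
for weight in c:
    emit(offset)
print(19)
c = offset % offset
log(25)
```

Transformed code:
offset = 34
c = records // 27
weight = c - 27
offset = offset // weight * (offset % 37)
for offset in c:
    c = 26 + records % 9
    offset = offset + (3 - 9)
offset = records % 27
for weight in c:
    emit(offset)
print(19)
c = offset % offset
log(25)

10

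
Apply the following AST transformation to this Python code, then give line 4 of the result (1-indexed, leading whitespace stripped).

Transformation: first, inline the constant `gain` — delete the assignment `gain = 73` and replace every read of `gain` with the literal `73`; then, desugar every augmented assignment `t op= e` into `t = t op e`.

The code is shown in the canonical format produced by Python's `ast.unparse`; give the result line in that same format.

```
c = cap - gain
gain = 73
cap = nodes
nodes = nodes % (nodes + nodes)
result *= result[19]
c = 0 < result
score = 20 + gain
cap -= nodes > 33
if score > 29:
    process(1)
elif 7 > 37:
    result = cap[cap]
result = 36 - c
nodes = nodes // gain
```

result = result * result[19]

Transformed code:
c = cap - 73
cap = nodes
nodes = nodes % (nodes + nodes)
result = result * result[19]
c = 0 < result
score = 20 + 73
cap = cap - (nodes > 33)
if score > 29:
    process(1)
elif 7 > 37:
    result = cap[cap]
result = 36 - c
nodes = nodes // 73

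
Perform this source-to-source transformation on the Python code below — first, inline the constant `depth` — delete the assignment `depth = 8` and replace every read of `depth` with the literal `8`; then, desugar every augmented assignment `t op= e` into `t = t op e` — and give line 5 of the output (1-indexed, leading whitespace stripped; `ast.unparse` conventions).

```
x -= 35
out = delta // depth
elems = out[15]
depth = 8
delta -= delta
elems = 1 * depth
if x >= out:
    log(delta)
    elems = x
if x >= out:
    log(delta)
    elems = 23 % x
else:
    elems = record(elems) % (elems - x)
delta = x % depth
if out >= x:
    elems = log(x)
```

elems = 1 * 8

Transformed code:
x = x - 35
out = delta // 8
elems = out[15]
delta = delta - delta
elems = 1 * 8
if x >= out:
    log(delta)
    elems = x
if x >= out:
    log(delta)
    elems = 23 % x
else:
    elems = record(elems) % (elems - x)
delta = x % 8
if out >= x:
    elems = log(x)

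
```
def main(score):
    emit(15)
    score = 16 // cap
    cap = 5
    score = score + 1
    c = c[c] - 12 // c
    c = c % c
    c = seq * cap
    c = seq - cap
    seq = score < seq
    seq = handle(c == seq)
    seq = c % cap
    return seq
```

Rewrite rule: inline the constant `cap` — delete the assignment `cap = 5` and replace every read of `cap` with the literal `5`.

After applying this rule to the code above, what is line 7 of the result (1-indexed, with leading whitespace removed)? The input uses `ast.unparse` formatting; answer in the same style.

Transformed code:
def main(score):
    emit(15)
    score = 16 // 5
    score = score + 1
    c = c[c] - 12 // c
    c = c % c
    c = seq * 5
    c = seq - 5
    seq = score < seq
    seq = handle(c == seq)
    seq = c % 5
    return seq

c = seq * 5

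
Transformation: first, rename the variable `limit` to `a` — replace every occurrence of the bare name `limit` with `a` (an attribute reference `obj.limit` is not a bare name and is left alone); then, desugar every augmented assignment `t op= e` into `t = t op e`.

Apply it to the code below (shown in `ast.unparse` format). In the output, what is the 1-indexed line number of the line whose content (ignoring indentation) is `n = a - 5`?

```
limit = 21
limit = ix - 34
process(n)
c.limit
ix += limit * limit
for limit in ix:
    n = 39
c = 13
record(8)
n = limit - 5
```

Transformed code:
a = 21
a = ix - 34
process(n)
c.limit
ix = ix + a * a
for a in ix:
    n = 39
c = 13
record(8)
n = a - 5

10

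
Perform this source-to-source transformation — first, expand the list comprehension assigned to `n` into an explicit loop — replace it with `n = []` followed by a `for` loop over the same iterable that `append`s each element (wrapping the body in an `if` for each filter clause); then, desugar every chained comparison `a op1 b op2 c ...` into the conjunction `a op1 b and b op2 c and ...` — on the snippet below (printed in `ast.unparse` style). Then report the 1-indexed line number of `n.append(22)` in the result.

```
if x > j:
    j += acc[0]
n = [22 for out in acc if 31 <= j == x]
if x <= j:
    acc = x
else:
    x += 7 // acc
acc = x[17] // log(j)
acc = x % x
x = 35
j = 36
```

Transformed code:
if x > j:
    j += acc[0]
n = []
for out in acc:
    if 31 <= j and j == x:
        n.append(22)
if x <= j:
    acc = x
else:
    x += 7 // acc
acc = x[17] // log(j)
acc = x % x
x = 35
j = 36

6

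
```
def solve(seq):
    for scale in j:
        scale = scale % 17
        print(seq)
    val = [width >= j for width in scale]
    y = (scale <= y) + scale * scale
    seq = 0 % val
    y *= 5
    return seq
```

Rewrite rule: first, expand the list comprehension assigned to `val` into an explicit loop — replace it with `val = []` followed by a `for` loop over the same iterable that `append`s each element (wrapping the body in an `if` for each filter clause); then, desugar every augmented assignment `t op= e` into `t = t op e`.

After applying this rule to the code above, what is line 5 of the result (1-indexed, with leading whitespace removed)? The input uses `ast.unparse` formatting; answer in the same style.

val = []

Transformed code:
def solve(seq):
    for scale in j:
        scale = scale % 17
        print(seq)
    val = []
    for width in scale:
        val.append(width >= j)
    y = (scale <= y) + scale * scale
    seq = 0 % val
    y = y * 5
    return seq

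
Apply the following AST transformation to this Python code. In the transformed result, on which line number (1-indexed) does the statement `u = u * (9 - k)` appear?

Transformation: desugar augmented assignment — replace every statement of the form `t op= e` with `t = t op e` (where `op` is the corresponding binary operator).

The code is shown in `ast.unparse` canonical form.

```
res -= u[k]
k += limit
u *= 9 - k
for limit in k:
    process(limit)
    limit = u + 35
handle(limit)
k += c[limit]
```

Transformed code:
res = res - u[k]
k = k + limit
u = u * (9 - k)
for limit in k:
    process(limit)
    limit = u + 35
handle(limit)
k = k + c[limit]

3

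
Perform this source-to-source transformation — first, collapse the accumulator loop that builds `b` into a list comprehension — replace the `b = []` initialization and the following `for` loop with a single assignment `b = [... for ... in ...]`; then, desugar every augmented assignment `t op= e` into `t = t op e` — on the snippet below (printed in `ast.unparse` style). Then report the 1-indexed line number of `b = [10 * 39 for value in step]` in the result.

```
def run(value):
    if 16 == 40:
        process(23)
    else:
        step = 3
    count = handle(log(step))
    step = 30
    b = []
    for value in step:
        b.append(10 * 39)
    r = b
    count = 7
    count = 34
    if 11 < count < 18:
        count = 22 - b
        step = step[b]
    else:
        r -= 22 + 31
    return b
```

Transformed code:
def run(value):
    if 16 == 40:
        process(23)
    else:
        step = 3
    count = handle(log(step))
    step = 30
    b = [10 * 39 for value in step]
    r = b
    count = 7
    count = 34
    if 11 < count < 18:
        count = 22 - b
        step = step[b]
    else:
        r = r - (22 + 31)
    return b

8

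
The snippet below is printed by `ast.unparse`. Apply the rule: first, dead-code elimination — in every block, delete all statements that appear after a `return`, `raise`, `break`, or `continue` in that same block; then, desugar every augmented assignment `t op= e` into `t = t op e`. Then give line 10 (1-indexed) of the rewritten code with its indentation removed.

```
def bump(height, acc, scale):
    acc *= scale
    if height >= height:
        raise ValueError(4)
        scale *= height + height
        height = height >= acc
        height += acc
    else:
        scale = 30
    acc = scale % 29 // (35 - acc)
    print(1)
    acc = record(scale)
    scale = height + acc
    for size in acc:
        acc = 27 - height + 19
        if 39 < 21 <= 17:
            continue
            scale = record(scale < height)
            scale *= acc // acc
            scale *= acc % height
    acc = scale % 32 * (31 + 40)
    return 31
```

Transformed code:
def bump(height, acc, scale):
    acc = acc * scale
    if height >= height:
        raise ValueError(4)
    else:
        scale = 30
    acc = scale % 29 // (35 - acc)
    print(1)
    acc = record(scale)
    scale = height + acc
    for size in acc:
        acc = 27 - height + 19
        if 39 < 21 <= 17:
            continue
    acc = scale % 32 * (31 + 40)
    return 31

scale = height + acc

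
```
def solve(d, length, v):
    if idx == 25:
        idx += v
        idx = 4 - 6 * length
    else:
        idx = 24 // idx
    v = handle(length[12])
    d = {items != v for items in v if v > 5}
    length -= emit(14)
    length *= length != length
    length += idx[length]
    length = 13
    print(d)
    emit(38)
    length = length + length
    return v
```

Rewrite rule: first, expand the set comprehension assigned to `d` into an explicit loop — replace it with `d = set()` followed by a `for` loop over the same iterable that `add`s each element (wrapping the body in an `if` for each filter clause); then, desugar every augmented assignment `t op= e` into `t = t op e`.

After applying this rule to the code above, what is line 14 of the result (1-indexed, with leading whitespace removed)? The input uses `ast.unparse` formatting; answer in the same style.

Transformed code:
def solve(d, length, v):
    if idx == 25:
        idx = idx + v
        idx = 4 - 6 * length
    else:
        idx = 24 // idx
    v = handle(length[12])
    d = set()
    for items in v:
        if v > 5:
            d.add(items != v)
    length = length - emit(14)
    length = length * (length != length)
    length = length + idx[length]
    length = 13
    print(d)
    emit(38)
    length = length + length
    return v

length = length + idx[length]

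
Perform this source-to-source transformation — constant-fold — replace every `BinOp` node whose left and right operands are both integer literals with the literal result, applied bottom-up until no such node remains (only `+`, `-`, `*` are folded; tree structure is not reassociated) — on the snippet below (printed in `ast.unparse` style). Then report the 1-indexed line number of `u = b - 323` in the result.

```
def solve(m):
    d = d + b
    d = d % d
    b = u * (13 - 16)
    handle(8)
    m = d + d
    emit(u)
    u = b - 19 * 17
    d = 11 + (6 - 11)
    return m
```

Transformed code:
def solve(m):
    d = d + b
    d = d % d
    b = u * -3
    handle(8)
    m = d + d
    emit(u)
    u = b - 323
    d = 6
    return m

8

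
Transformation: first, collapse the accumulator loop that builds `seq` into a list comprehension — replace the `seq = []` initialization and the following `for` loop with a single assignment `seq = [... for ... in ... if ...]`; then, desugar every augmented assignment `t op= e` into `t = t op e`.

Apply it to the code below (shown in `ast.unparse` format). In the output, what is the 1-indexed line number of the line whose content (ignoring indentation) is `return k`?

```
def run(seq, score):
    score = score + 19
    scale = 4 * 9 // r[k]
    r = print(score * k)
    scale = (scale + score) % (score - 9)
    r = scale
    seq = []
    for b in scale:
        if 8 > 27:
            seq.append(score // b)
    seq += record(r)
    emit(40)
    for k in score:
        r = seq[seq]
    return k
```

Transformed code:
def run(seq, score):
    score = score + 19
    scale = 4 * 9 // r[k]
    r = print(score * k)
    scale = (scale + score) % (score - 9)
    r = scale
    seq = [score // b for b in scale if 8 > 27]
    seq = seq + record(r)
    emit(40)
    for k in score:
        r = seq[seq]
    return k

12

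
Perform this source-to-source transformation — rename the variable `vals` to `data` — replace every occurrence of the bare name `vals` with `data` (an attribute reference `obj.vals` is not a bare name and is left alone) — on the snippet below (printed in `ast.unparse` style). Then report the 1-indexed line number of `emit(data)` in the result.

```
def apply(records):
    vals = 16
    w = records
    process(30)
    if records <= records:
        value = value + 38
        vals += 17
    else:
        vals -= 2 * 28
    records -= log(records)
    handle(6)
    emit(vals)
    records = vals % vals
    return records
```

12

Transformed code:
def apply(records):
    data = 16
    w = records
    process(30)
    if records <= records:
        value = value + 38
        data += 17
    else:
        data -= 2 * 28
    records -= log(records)
    handle(6)
    emit(data)
    records = data % data
    return records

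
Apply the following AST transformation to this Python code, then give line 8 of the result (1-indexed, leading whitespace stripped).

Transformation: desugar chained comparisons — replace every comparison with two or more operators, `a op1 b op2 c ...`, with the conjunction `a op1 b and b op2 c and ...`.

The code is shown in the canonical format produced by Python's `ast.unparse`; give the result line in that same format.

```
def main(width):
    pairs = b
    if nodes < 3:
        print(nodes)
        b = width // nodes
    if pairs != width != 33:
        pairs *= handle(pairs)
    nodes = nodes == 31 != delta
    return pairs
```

Transformed code:
def main(width):
    pairs = b
    if nodes < 3:
        print(nodes)
        b = width // nodes
    if pairs != width and width != 33:
        pairs *= handle(pairs)
    nodes = nodes == 31 and 31 != delta
    return pairs

nodes = nodes == 31 and 31 != delta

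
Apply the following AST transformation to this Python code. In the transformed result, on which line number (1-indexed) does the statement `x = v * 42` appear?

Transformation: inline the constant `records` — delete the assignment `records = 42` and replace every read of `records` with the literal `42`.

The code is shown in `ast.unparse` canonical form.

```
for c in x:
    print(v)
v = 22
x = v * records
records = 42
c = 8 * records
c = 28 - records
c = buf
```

4

Transformed code:
for c in x:
    print(v)
v = 22
x = v * 42
c = 8 * 42
c = 28 - 42
c = buf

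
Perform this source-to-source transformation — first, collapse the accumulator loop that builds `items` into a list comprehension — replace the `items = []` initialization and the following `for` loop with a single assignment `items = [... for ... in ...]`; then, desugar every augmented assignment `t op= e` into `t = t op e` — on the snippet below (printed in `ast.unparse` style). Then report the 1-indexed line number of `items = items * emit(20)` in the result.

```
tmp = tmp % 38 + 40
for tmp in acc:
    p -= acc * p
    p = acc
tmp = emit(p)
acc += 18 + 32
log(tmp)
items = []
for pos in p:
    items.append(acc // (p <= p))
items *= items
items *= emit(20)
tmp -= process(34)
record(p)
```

10

Transformed code:
tmp = tmp % 38 + 40
for tmp in acc:
    p = p - acc * p
    p = acc
tmp = emit(p)
acc = acc + (18 + 32)
log(tmp)
items = [acc // (p <= p) for pos in p]
items = items * items
items = items * emit(20)
tmp = tmp - process(34)
record(p)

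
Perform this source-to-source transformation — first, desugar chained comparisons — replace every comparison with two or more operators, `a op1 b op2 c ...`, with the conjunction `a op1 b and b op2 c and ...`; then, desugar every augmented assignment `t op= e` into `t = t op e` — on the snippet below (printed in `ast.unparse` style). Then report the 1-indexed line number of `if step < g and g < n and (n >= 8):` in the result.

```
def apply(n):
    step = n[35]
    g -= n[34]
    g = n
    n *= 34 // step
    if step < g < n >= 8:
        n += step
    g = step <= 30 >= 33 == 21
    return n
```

6

Transformed code:
def apply(n):
    step = n[35]
    g = g - n[34]
    g = n
    n = n * (34 // step)
    if step < g and g < n and (n >= 8):
        n = n + step
    g = step <= 30 and 30 >= 33 and (33 == 21)
    return n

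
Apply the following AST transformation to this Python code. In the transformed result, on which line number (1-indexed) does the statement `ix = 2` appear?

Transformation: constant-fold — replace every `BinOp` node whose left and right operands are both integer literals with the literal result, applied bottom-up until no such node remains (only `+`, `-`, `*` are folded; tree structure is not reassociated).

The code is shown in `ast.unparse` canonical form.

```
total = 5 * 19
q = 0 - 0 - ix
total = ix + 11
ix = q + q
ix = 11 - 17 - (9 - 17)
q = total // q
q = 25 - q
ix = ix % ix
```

Transformed code:
total = 95
q = 0 - ix
total = ix + 11
ix = q + q
ix = 2
q = total // q
q = 25 - q
ix = ix % ix

5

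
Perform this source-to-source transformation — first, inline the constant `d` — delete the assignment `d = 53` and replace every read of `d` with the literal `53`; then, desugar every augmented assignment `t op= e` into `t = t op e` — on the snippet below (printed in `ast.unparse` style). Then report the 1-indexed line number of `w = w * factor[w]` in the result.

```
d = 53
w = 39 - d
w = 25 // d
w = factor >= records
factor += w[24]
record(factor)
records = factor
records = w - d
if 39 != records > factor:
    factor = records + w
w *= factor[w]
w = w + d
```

10

Transformed code:
w = 39 - 53
w = 25 // 53
w = factor >= records
factor = factor + w[24]
record(factor)
records = factor
records = w - 53
if 39 != records > factor:
    factor = records + w
w = w * factor[w]
w = w + 53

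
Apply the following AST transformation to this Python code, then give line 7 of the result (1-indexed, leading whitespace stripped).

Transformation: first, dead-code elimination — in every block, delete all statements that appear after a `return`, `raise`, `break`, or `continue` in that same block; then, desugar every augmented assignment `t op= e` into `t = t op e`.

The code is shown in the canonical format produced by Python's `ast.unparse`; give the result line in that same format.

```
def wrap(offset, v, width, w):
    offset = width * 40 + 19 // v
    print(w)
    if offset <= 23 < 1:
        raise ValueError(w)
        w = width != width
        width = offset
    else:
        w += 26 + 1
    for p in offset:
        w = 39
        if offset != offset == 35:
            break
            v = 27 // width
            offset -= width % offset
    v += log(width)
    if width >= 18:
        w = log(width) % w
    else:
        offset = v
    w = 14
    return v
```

w = w + (26 + 1)

Transformed code:
def wrap(offset, v, width, w):
    offset = width * 40 + 19 // v
    print(w)
    if offset <= 23 < 1:
        raise ValueError(w)
    else:
        w = w + (26 + 1)
    for p in offset:
        w = 39
        if offset != offset == 35:
            break
    v = v + log(width)
    if width >= 18:
        w = log(width) % w
    else:
        offset = v
    w = 14
    return v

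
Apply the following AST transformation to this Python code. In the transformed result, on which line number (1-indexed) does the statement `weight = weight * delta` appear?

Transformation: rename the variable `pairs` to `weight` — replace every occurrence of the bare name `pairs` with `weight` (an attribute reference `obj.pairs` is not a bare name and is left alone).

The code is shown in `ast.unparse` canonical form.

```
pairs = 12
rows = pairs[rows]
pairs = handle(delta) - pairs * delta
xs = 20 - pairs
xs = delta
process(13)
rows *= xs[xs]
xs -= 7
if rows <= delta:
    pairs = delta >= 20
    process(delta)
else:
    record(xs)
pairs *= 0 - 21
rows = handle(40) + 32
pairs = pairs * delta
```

16

Transformed code:
weight = 12
rows = weight[rows]
weight = handle(delta) - weight * delta
xs = 20 - weight
xs = delta
process(13)
rows *= xs[xs]
xs -= 7
if rows <= delta:
    weight = delta >= 20
    process(delta)
else:
    record(xs)
weight *= 0 - 21
rows = handle(40) + 32
weight = weight * delta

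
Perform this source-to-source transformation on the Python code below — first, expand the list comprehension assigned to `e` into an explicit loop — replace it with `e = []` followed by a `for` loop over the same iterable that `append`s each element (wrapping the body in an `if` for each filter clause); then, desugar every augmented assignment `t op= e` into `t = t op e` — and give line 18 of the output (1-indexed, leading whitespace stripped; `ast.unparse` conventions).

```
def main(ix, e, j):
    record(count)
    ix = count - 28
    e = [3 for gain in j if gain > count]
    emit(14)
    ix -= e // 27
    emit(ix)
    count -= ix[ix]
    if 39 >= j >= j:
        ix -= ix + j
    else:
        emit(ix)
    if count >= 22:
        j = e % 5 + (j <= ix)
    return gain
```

Transformed code:
def main(ix, e, j):
    record(count)
    ix = count - 28
    e = []
    for gain in j:
        if gain > count:
            e.append(3)
    emit(14)
    ix = ix - e // 27
    emit(ix)
    count = count - ix[ix]
    if 39 >= j >= j:
        ix = ix - (ix + j)
    else:
        emit(ix)
    if count >= 22:
        j = e % 5 + (j <= ix)
    return gain

return gain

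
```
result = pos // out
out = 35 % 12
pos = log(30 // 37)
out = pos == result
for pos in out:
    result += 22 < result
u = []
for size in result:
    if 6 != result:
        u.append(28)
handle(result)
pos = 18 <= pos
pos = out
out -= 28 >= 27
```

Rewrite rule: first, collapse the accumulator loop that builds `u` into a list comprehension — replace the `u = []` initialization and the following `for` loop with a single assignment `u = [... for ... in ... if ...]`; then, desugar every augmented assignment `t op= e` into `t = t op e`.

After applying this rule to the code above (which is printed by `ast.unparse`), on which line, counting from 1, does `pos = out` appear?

10

Transformed code:
result = pos // out
out = 35 % 12
pos = log(30 // 37)
out = pos == result
for pos in out:
    result = result + (22 < result)
u = [28 for size in result if 6 != result]
handle(result)
pos = 18 <= pos
pos = out
out = out - (28 >= 27)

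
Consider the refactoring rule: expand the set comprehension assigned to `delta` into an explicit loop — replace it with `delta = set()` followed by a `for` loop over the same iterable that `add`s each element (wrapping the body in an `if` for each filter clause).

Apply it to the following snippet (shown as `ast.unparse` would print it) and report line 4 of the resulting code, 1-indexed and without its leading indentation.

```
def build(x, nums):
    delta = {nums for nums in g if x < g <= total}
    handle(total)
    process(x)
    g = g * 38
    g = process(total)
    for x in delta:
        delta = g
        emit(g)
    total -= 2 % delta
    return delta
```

if x < g <= total:

Transformed code:
def build(x, nums):
    delta = set()
    for nums in g:
        if x < g <= total:
            delta.add(nums)
    handle(total)
    process(x)
    g = g * 38
    g = process(total)
    for x in delta:
        delta = g
        emit(g)
    total -= 2 % delta
    return delta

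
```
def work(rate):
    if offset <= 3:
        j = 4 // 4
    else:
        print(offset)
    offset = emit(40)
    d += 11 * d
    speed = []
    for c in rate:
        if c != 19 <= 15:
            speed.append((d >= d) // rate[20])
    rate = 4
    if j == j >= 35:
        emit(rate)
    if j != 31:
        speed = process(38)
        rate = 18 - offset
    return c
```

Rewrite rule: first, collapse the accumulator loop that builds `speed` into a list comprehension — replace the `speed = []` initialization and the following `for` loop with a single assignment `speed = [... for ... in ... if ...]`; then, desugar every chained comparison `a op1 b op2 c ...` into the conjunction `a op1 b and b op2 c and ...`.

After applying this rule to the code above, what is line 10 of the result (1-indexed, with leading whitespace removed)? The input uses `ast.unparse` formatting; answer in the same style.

if j == j and j >= 35:

Transformed code:
def work(rate):
    if offset <= 3:
        j = 4 // 4
    else:
        print(offset)
    offset = emit(40)
    d += 11 * d
    speed = [(d >= d) // rate[20] for c in rate if c != 19 and 19 <= 15]
    rate = 4
    if j == j and j >= 35:
        emit(rate)
    if j != 31:
        speed = process(38)
        rate = 18 - offset
    return c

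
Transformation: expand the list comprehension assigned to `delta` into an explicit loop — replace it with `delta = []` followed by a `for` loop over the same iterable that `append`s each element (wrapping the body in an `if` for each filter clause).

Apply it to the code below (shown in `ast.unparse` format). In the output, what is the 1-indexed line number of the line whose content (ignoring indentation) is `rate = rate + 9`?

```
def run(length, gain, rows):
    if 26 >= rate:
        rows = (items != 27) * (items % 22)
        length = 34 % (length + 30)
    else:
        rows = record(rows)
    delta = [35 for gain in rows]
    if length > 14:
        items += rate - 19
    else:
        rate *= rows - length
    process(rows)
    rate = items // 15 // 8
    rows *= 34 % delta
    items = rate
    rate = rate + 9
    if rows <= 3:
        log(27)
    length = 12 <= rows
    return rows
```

18

Transformed code:
def run(length, gain, rows):
    if 26 >= rate:
        rows = (items != 27) * (items % 22)
        length = 34 % (length + 30)
    else:
        rows = record(rows)
    delta = []
    for gain in rows:
        delta.append(35)
    if length > 14:
        items += rate - 19
    else:
        rate *= rows - length
    process(rows)
    rate = items // 15 // 8
    rows *= 34 % delta
    items = rate
    rate = rate + 9
    if rows <= 3:
        log(27)
    length = 12 <= rows
    return rows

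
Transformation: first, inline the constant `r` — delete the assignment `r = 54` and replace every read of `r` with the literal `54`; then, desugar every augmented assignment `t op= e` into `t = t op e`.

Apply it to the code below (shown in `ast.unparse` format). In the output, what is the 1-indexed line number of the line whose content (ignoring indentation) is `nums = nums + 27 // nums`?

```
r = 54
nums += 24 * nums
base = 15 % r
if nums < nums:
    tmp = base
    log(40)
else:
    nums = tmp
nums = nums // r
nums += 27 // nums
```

9

Transformed code:
nums = nums + 24 * nums
base = 15 % 54
if nums < nums:
    tmp = base
    log(40)
else:
    nums = tmp
nums = nums // 54
nums = nums + 27 // nums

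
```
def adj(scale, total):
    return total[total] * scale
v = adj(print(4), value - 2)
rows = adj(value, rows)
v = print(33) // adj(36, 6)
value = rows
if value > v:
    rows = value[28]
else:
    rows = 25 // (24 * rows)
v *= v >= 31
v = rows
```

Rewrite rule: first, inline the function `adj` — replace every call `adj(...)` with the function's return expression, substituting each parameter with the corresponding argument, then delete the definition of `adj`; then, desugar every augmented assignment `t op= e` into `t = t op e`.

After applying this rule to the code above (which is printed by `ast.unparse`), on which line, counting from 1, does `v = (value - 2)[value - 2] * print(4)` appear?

Transformed code:
v = (value - 2)[value - 2] * print(4)
rows = rows[rows] * value
v = print(33) // (6[6] * 36)
value = rows
if value > v:
    rows = value[28]
else:
    rows = 25 // (24 * rows)
v = v * (v >= 31)
v = rows

1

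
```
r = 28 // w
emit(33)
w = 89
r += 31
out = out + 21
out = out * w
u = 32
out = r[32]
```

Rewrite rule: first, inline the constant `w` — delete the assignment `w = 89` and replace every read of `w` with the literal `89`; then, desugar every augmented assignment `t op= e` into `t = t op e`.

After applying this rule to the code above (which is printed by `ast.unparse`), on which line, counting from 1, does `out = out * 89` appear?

Transformed code:
r = 28 // 89
emit(33)
r = r + 31
out = out + 21
out = out * 89
u = 32
out = r[32]

5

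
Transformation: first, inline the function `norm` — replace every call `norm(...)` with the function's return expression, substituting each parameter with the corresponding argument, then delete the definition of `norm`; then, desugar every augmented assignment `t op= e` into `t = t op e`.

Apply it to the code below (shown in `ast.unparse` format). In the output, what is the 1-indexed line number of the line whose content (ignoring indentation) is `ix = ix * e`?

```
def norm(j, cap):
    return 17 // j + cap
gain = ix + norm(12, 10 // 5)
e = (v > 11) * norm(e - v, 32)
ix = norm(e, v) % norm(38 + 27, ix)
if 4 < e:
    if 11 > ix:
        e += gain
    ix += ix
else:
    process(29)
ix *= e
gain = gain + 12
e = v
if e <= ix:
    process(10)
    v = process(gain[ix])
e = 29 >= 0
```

10

Transformed code:
gain = ix + (17 // 12 + 10 // 5)
e = (v > 11) * (17 // (e - v) + 32)
ix = (17 // e + v) % (17 // (38 + 27) + ix)
if 4 < e:
    if 11 > ix:
        e = e + gain
    ix = ix + ix
else:
    process(29)
ix = ix * e
gain = gain + 12
e = v
if e <= ix:
    process(10)
    v = process(gain[ix])
e = 29 >= 0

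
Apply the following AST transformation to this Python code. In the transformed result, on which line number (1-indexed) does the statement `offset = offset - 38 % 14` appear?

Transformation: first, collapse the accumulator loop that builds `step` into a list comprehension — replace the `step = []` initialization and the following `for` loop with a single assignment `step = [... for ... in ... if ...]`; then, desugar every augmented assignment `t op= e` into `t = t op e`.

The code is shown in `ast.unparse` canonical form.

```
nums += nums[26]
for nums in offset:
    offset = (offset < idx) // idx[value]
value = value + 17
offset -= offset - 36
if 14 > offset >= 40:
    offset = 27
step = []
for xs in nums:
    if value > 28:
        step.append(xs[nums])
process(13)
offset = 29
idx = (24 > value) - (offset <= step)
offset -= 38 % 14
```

12

Transformed code:
nums = nums + nums[26]
for nums in offset:
    offset = (offset < idx) // idx[value]
value = value + 17
offset = offset - (offset - 36)
if 14 > offset >= 40:
    offset = 27
step = [xs[nums] for xs in nums if value > 28]
process(13)
offset = 29
idx = (24 > value) - (offset <= step)
offset = offset - 38 % 14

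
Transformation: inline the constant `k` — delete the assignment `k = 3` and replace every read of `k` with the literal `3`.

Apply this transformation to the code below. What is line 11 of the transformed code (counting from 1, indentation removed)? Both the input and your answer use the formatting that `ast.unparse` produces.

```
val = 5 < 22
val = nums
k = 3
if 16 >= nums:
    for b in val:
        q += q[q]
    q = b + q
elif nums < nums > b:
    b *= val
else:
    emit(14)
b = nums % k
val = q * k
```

Transformed code:
val = 5 < 22
val = nums
if 16 >= nums:
    for b in val:
        q += q[q]
    q = b + q
elif nums < nums > b:
    b *= val
else:
    emit(14)
b = nums % 3
val = q * 3

b = nums % 3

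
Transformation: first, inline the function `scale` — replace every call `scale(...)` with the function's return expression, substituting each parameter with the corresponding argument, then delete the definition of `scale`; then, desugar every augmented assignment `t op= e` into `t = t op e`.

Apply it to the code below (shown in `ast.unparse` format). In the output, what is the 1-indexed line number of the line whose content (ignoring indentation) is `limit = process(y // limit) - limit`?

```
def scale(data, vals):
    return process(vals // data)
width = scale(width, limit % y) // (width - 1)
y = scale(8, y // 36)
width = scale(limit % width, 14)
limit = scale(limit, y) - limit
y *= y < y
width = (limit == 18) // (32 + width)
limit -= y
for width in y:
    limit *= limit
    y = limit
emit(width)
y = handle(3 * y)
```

4

Transformed code:
width = process(limit % y // width) // (width - 1)
y = process(y // 36 // 8)
width = process(14 // (limit % width))
limit = process(y // limit) - limit
y = y * (y < y)
width = (limit == 18) // (32 + width)
limit = limit - y
for width in y:
    limit = limit * limit
    y = limit
emit(width)
y = handle(3 * y)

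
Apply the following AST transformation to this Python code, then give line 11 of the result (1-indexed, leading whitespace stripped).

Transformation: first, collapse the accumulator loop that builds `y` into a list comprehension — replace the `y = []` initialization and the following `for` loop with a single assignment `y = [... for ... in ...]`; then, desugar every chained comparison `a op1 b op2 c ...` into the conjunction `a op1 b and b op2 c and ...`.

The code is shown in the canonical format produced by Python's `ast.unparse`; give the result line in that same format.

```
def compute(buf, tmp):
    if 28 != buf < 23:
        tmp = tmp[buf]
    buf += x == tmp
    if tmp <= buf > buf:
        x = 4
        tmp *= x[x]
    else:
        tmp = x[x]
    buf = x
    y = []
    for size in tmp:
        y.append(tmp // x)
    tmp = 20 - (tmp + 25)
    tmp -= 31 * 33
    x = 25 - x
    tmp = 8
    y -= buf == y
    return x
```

y = [tmp // x for size in tmp]

Transformed code:
def compute(buf, tmp):
    if 28 != buf and buf < 23:
        tmp = tmp[buf]
    buf += x == tmp
    if tmp <= buf and buf > buf:
        x = 4
        tmp *= x[x]
    else:
        tmp = x[x]
    buf = x
    y = [tmp // x for size in tmp]
    tmp = 20 - (tmp + 25)
    tmp -= 31 * 33
    x = 25 - x
    tmp = 8
    y -= buf == y
    return x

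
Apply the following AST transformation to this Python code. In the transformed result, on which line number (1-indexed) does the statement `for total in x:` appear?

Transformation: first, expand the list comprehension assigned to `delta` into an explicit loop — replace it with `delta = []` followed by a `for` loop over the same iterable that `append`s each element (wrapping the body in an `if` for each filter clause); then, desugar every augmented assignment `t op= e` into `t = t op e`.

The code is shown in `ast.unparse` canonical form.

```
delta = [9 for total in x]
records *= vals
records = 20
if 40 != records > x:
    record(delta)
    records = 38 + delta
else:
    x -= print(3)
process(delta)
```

2

Transformed code:
delta = []
for total in x:
    delta.append(9)
records = records * vals
records = 20
if 40 != records > x:
    record(delta)
    records = 38 + delta
else:
    x = x - print(3)
process(delta)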